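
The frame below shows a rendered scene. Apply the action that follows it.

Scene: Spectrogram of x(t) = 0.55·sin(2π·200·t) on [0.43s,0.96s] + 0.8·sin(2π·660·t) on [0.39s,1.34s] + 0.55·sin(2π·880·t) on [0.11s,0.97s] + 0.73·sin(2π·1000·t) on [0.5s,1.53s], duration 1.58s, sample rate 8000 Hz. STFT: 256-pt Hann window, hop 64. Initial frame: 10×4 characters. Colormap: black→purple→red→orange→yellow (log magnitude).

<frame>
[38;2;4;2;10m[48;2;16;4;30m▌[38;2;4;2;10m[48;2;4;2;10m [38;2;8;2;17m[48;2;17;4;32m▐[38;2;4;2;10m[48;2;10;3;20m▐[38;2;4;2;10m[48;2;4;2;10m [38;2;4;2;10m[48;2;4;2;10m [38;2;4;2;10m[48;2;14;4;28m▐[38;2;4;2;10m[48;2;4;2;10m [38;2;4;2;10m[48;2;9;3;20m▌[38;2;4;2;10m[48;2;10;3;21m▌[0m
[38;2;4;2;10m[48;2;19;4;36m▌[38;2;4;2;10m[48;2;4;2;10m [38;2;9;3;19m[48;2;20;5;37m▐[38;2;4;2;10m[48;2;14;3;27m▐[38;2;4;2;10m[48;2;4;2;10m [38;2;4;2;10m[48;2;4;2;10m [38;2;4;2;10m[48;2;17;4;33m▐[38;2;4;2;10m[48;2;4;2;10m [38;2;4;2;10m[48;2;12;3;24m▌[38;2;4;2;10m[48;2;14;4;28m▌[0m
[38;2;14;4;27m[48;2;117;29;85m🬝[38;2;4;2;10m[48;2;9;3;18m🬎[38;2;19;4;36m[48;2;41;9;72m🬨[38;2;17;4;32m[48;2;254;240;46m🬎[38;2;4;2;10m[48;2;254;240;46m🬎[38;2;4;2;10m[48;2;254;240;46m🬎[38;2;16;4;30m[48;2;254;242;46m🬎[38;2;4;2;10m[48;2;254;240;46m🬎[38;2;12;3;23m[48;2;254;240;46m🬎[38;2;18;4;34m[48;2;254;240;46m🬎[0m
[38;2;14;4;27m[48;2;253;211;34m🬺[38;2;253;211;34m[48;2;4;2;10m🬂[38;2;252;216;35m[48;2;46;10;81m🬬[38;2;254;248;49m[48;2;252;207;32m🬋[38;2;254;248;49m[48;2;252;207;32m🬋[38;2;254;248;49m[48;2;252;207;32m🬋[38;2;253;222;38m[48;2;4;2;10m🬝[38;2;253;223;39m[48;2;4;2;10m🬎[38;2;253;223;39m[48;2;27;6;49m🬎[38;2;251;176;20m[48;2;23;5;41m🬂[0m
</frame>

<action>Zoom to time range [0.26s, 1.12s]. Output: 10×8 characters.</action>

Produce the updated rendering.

<frame>
[38;2;4;2;10m[48;2;4;2;10m [38;2;13;4;26m[48;2;17;4;31m▐[38;2;4;2;11m[48;2;10;3;21m▌[38;2;4;2;10m[48;2;4;2;10m [38;2;4;2;10m[48;2;4;2;10m [38;2;4;2;10m[48;2;4;2;10m [38;2;4;2;10m[48;2;4;2;10m [38;2;4;2;10m[48;2;4;2;10m [38;2;12;3;23m[48;2;14;4;27m▌[38;2;4;2;10m[48;2;4;2;10m [0m
[38;2;4;2;10m[48;2;4;2;10m [38;2;14;4;26m[48;2;17;4;32m▐[38;2;4;2;11m[48;2;11;3;22m▌[38;2;4;2;10m[48;2;4;2;10m [38;2;4;2;10m[48;2;4;2;10m [38;2;4;2;10m[48;2;4;2;10m [38;2;4;2;10m[48;2;4;2;10m [38;2;4;2;10m[48;2;4;2;10m [38;2;12;3;23m[48;2;14;4;27m▌[38;2;4;2;10m[48;2;4;2;10m [0m
[38;2;4;2;10m[48;2;4;2;10m [38;2;14;4;28m[48;2;18;5;35m▐[38;2;4;2;11m[48;2;13;3;25m▌[38;2;4;2;10m[48;2;4;2;10m [38;2;4;2;10m[48;2;4;2;10m [38;2;4;2;10m[48;2;4;2;10m [38;2;4;2;10m[48;2;4;2;10m [38;2;4;2;10m[48;2;4;2;10m [38;2;13;3;25m[48;2;15;4;30m▌[38;2;4;2;10m[48;2;4;2;10m [0m
[38;2;4;2;10m[48;2;4;2;10m [38;2;17;4;31m[48;2;21;5;39m▐[38;2;5;2;11m[48;2;16;4;31m▌[38;2;4;2;10m[48;2;4;2;10m [38;2;4;2;10m[48;2;4;2;10m [38;2;4;2;10m[48;2;4;2;10m [38;2;4;2;10m[48;2;4;2;10m [38;2;4;2;10m[48;2;4;2;10m [38;2;15;4;29m[48;2;18;4;34m▌[38;2;4;2;10m[48;2;4;2;10m [0m
[38;2;4;2;10m[48;2;4;2;10m [38;2;21;5;38m[48;2;26;6;47m▐[38;2;5;2;12m[48;2;26;6;47m▌[38;2;4;2;10m[48;2;4;2;10m [38;2;4;2;10m[48;2;4;2;10m [38;2;4;2;10m[48;2;4;2;10m [38;2;4;2;10m[48;2;4;2;10m [38;2;4;2;10m[48;2;4;2;10m [38;2;19;4;36m[48;2;25;6;46m🬕[38;2;4;2;10m[48;2;4;2;10m [0m
[38;2;4;2;10m[48;2;9;3;18m🬎[38;2;30;7;53m[48;2;41;9;72m🬊[38;2;30;7;43m[48;2;254;231;42m🬝[38;2;4;2;10m[48;2;254;240;45m🬎[38;2;4;2;10m[48;2;254;240;45m🬎[38;2;4;2;10m[48;2;254;240;46m🬎[38;2;4;2;10m[48;2;254;240;45m🬎[38;2;4;2;10m[48;2;254;240;46m🬎[38;2;33;7;59m[48;2;254;243;47m🬎[38;2;4;2;10m[48;2;254;240;46m🬎[0m
[38;2;253;211;34m[48;2;16;4;30m🬂[38;2;247;147;13m[48;2;253;219;37m🬓[38;2;252;205;31m[48;2;254;248;49m🬎[38;2;252;204;31m[48;2;254;248;49m🬎[38;2;252;204;31m[48;2;254;248;49m🬎[38;2;252;204;31m[48;2;254;248;49m🬎[38;2;252;204;31m[48;2;254;248;49m🬎[38;2;252;204;31m[48;2;254;248;49m🬎[38;2;252;198;28m[48;2;254;249;49m🬎[38;2;251;186;24m[48;2;254;248;49m🬎[0m
[38;2;4;2;10m[48;2;4;2;10m [38;2;228;108;40m[48;2;59;13;80m🬦[38;2;42;9;74m[48;2;237;149;39m🬂[38;2;9;3;19m[48;2;231;138;47m🬂[38;2;9;3;19m[48;2;231;138;47m🬂[38;2;9;3;19m[48;2;231;138;47m🬂[38;2;9;3;19m[48;2;231;138;47m🬂[38;2;9;3;19m[48;2;231;138;47m🬂[38;2;37;8;65m[48;2;243;162;30m🬨[38;2;5;2;11m[48;2;4;2;10m🬂[0m
</frame>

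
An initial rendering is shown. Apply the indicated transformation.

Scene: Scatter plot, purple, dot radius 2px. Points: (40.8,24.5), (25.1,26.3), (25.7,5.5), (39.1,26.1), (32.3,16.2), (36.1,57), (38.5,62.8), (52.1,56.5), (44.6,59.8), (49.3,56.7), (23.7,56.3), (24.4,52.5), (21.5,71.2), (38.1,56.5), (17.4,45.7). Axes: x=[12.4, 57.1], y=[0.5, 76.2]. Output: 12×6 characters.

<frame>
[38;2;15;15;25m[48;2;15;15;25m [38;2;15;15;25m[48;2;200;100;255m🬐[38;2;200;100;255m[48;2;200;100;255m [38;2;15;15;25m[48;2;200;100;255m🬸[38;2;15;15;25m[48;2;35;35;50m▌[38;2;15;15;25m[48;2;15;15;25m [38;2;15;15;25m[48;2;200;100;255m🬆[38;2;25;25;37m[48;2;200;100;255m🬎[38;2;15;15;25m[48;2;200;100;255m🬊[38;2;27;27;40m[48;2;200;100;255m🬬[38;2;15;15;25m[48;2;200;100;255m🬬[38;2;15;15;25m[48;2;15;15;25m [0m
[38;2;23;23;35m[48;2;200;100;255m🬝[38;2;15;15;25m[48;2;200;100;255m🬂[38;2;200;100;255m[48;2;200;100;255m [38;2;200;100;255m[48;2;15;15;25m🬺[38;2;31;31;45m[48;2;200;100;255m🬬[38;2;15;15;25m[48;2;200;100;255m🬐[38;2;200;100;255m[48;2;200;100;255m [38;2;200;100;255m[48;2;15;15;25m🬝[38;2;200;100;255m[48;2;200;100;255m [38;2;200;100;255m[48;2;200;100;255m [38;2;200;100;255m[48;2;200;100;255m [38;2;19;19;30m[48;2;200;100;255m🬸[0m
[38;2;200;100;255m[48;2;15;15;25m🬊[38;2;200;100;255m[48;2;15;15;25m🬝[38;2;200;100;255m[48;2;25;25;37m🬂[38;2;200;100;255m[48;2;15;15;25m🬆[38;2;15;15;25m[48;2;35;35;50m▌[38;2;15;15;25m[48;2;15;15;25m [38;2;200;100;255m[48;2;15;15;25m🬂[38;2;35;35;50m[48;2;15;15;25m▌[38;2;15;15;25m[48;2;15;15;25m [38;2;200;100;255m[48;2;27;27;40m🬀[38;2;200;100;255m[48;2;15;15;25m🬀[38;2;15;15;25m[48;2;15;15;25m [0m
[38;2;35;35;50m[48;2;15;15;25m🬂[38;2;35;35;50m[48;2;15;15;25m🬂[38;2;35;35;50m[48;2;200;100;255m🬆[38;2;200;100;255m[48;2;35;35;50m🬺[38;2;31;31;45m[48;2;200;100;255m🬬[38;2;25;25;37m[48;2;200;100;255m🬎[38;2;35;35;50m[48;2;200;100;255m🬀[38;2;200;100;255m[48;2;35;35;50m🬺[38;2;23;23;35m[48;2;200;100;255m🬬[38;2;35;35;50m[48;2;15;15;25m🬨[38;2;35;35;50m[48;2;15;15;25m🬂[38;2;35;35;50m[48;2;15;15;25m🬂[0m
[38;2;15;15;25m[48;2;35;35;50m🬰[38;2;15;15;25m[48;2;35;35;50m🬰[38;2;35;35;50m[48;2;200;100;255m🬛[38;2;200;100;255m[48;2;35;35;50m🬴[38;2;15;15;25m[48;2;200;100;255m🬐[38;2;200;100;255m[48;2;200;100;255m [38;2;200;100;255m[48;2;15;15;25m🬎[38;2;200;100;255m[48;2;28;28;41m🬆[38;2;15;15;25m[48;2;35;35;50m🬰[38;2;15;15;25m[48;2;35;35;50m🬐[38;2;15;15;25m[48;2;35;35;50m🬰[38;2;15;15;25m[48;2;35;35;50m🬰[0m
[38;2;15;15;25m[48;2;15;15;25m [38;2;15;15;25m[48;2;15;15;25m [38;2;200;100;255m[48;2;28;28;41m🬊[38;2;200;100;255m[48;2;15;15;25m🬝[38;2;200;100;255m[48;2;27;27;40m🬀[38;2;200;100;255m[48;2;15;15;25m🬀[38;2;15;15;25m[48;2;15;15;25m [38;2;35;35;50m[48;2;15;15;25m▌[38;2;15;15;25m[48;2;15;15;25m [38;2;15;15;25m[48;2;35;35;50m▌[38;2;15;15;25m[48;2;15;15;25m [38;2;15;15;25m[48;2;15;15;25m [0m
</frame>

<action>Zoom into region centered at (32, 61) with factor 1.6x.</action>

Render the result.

<frame>
[38;2;15;15;25m[48;2;15;15;25m [38;2;15;15;25m[48;2;200;100;255m🬬[38;2;35;35;50m[48;2;15;15;25m▌[38;2;15;15;25m[48;2;15;15;25m [38;2;15;15;25m[48;2;35;35;50m▌[38;2;15;15;25m[48;2;15;15;25m [38;2;15;15;25m[48;2;15;15;25m [38;2;35;35;50m[48;2;15;15;25m▌[38;2;15;15;25m[48;2;15;15;25m [38;2;15;15;25m[48;2;35;35;50m▌[38;2;15;15;25m[48;2;15;15;25m [38;2;15;15;25m[48;2;15;15;25m [0m
[38;2;15;15;25m[48;2;200;100;255m🬐[38;2;200;100;255m[48;2;200;100;255m [38;2;27;27;40m[48;2;200;100;255m🬸[38;2;15;15;25m[48;2;35;35;50m🬰[38;2;15;15;25m[48;2;35;35;50m🬐[38;2;15;15;25m[48;2;35;35;50m🬰[38;2;15;15;25m[48;2;35;35;50m🬰[38;2;35;35;50m[48;2;15;15;25m🬛[38;2;23;23;35m[48;2;200;100;255m🬬[38;2;15;15;25m[48;2;35;35;50m🬐[38;2;15;15;25m[48;2;35;35;50m🬰[38;2;15;15;25m[48;2;35;35;50m🬰[0m
[38;2;15;15;25m[48;2;15;15;25m [38;2;200;100;255m[48;2;15;15;25m🬀[38;2;23;23;35m[48;2;200;100;255m🬬[38;2;15;15;25m[48;2;15;15;25m [38;2;15;15;25m[48;2;35;35;50m▌[38;2;15;15;25m[48;2;15;15;25m [38;2;15;15;25m[48;2;200;100;255m🬝[38;2;35;35;50m[48;2;200;100;255m🬀[38;2;200;100;255m[48;2;200;100;255m [38;2;25;25;37m[48;2;200;100;255m🬙[38;2;15;15;25m[48;2;200;100;255m🬀[38;2;15;15;25m[48;2;200;100;255m🬊[0m
[38;2;23;23;35m[48;2;200;100;255m🬬[38;2;200;100;255m[48;2;25;25;37m🬫[38;2;200;100;255m[48;2;200;100;255m [38;2;200;100;255m[48;2;28;28;41m🬱[38;2;35;35;50m[48;2;15;15;25m🬨[38;2;35;35;50m[48;2;15;15;25m🬂[38;2;200;100;255m[48;2;15;15;25m🬊[38;2;200;100;255m[48;2;200;100;255m [38;2;200;100;255m[48;2;200;100;255m [38;2;200;100;255m[48;2;31;31;45m🬃[38;2;200;100;255m[48;2;15;15;25m🬊[38;2;200;100;255m[48;2;19;19;30m🬀[0m
[38;2;200;100;255m[48;2;200;100;255m [38;2;19;19;30m[48;2;200;100;255m🬸[38;2;200;100;255m[48;2;28;28;41m🬊[38;2;200;100;255m[48;2;23;23;35m🬀[38;2;15;15;25m[48;2;35;35;50m🬐[38;2;15;15;25m[48;2;35;35;50m🬰[38;2;15;15;25m[48;2;35;35;50m🬰[38;2;35;35;50m[48;2;15;15;25m🬛[38;2;200;100;255m[48;2;23;23;35m🬀[38;2;15;15;25m[48;2;35;35;50m🬐[38;2;15;15;25m[48;2;35;35;50m🬰[38;2;15;15;25m[48;2;35;35;50m🬰[0m
[38;2;200;100;255m[48;2;15;15;25m🬀[38;2;15;15;25m[48;2;15;15;25m [38;2;35;35;50m[48;2;15;15;25m▌[38;2;15;15;25m[48;2;15;15;25m [38;2;15;15;25m[48;2;35;35;50m▌[38;2;15;15;25m[48;2;15;15;25m [38;2;15;15;25m[48;2;15;15;25m [38;2;35;35;50m[48;2;15;15;25m▌[38;2;15;15;25m[48;2;15;15;25m [38;2;15;15;25m[48;2;35;35;50m▌[38;2;15;15;25m[48;2;15;15;25m [38;2;15;15;25m[48;2;15;15;25m [0m
</frame>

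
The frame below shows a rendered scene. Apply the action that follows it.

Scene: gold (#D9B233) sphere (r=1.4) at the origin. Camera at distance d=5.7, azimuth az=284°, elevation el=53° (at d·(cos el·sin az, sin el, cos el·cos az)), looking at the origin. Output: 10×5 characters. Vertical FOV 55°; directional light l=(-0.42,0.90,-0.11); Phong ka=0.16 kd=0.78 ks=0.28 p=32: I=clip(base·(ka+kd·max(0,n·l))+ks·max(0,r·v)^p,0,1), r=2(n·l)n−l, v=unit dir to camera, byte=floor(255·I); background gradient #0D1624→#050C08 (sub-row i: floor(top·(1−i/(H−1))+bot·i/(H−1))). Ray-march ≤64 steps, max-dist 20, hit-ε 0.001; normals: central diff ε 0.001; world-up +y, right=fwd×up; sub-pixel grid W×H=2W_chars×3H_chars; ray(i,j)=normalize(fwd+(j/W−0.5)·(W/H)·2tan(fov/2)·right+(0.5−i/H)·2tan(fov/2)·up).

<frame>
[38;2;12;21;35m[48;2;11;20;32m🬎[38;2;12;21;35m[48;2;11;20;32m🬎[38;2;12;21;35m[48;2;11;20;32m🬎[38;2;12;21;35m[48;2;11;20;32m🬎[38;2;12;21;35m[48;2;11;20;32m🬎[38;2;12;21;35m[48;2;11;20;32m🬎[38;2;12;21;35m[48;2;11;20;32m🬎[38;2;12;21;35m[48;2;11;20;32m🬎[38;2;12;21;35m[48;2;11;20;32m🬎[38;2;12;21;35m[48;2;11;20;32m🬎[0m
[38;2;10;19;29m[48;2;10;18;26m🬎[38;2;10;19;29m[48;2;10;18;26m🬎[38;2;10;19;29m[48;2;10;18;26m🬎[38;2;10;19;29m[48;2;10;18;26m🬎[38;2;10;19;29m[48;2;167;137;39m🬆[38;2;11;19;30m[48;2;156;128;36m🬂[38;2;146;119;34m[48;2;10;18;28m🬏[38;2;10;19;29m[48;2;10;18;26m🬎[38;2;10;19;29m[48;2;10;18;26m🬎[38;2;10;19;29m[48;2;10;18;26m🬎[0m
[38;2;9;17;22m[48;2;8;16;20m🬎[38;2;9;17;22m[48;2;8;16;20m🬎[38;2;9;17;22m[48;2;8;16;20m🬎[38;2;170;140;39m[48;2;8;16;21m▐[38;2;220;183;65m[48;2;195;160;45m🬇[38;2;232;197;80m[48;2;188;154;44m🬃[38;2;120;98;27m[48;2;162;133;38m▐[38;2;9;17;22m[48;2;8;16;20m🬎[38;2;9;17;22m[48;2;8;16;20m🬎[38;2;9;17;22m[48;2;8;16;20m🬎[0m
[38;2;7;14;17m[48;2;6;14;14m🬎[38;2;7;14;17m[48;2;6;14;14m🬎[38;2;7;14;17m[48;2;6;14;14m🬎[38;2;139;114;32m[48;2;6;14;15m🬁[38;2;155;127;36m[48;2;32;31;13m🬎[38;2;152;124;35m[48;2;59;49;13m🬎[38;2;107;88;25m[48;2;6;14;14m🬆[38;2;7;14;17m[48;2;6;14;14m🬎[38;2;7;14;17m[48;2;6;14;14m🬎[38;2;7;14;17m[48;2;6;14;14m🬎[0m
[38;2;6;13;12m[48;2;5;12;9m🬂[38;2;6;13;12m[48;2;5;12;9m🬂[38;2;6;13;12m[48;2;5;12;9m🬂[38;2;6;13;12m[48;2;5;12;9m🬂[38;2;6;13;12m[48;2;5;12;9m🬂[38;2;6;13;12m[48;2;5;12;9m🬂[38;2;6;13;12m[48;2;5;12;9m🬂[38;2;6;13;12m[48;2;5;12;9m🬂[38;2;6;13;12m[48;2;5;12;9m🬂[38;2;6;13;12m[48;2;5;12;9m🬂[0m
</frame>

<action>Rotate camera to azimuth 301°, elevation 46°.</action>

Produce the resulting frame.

<frame>
[38;2;12;21;35m[48;2;11;20;32m🬎[38;2;12;21;35m[48;2;11;20;32m🬎[38;2;12;21;35m[48;2;11;20;32m🬎[38;2;12;21;35m[48;2;11;20;32m🬎[38;2;12;21;35m[48;2;11;20;32m🬎[38;2;12;21;35m[48;2;11;20;32m🬎[38;2;12;21;35m[48;2;11;20;32m🬎[38;2;12;21;35m[48;2;11;20;32m🬎[38;2;12;21;35m[48;2;11;20;32m🬎[38;2;12;21;35m[48;2;11;20;32m🬎[0m
[38;2;10;19;29m[48;2;10;18;26m🬎[38;2;10;19;29m[48;2;10;18;26m🬎[38;2;10;19;29m[48;2;10;18;26m🬎[38;2;10;19;29m[48;2;10;18;26m🬎[38;2;10;19;29m[48;2;183;150;43m🬆[38;2;11;19;30m[48;2;166;136;38m🬂[38;2;145;118;34m[48;2;10;18;28m🬏[38;2;10;19;29m[48;2;10;18;26m🬎[38;2;10;19;29m[48;2;10;18;26m🬎[38;2;10;19;29m[48;2;10;18;26m🬎[0m
[38;2;9;17;22m[48;2;8;16;20m🬎[38;2;9;17;22m[48;2;8;16;20m🬎[38;2;9;17;22m[48;2;8;16;20m🬎[38;2;176;144;40m[48;2;8;16;21m▐[38;2;214;178;62m[48;2;188;154;44m🬉[38;2;189;156;47m[48;2;166;136;38m🬆[38;2;145;118;33m[48;2;101;83;23m▌[38;2;9;17;22m[48;2;8;16;20m🬎[38;2;9;17;22m[48;2;8;16;20m🬎[38;2;9;17;22m[48;2;8;16;20m🬎[0m
[38;2;7;14;17m[48;2;6;14;14m🬎[38;2;7;14;17m[48;2;6;14;14m🬎[38;2;7;14;17m[48;2;6;14;14m🬎[38;2;132;108;31m[48;2;6;14;15m🬁[38;2;136;111;31m[48;2;20;21;11m🬎[38;2;124;101;29m[48;2;40;33;9m🬎[38;2;85;69;19m[48;2;18;22;14m🬄[38;2;7;14;17m[48;2;6;14;14m🬎[38;2;7;14;17m[48;2;6;14;14m🬎[38;2;7;14;17m[48;2;6;14;14m🬎[0m
[38;2;6;13;12m[48;2;5;12;9m🬂[38;2;6;13;12m[48;2;5;12;9m🬂[38;2;6;13;12m[48;2;5;12;9m🬂[38;2;6;13;12m[48;2;5;12;9m🬂[38;2;6;13;12m[48;2;5;12;9m🬂[38;2;6;13;12m[48;2;5;12;9m🬂[38;2;6;13;12m[48;2;5;12;9m🬂[38;2;6;13;12m[48;2;5;12;9m🬂[38;2;6;13;12m[48;2;5;12;9m🬂[38;2;6;13;12m[48;2;5;12;9m🬂[0m
</frame>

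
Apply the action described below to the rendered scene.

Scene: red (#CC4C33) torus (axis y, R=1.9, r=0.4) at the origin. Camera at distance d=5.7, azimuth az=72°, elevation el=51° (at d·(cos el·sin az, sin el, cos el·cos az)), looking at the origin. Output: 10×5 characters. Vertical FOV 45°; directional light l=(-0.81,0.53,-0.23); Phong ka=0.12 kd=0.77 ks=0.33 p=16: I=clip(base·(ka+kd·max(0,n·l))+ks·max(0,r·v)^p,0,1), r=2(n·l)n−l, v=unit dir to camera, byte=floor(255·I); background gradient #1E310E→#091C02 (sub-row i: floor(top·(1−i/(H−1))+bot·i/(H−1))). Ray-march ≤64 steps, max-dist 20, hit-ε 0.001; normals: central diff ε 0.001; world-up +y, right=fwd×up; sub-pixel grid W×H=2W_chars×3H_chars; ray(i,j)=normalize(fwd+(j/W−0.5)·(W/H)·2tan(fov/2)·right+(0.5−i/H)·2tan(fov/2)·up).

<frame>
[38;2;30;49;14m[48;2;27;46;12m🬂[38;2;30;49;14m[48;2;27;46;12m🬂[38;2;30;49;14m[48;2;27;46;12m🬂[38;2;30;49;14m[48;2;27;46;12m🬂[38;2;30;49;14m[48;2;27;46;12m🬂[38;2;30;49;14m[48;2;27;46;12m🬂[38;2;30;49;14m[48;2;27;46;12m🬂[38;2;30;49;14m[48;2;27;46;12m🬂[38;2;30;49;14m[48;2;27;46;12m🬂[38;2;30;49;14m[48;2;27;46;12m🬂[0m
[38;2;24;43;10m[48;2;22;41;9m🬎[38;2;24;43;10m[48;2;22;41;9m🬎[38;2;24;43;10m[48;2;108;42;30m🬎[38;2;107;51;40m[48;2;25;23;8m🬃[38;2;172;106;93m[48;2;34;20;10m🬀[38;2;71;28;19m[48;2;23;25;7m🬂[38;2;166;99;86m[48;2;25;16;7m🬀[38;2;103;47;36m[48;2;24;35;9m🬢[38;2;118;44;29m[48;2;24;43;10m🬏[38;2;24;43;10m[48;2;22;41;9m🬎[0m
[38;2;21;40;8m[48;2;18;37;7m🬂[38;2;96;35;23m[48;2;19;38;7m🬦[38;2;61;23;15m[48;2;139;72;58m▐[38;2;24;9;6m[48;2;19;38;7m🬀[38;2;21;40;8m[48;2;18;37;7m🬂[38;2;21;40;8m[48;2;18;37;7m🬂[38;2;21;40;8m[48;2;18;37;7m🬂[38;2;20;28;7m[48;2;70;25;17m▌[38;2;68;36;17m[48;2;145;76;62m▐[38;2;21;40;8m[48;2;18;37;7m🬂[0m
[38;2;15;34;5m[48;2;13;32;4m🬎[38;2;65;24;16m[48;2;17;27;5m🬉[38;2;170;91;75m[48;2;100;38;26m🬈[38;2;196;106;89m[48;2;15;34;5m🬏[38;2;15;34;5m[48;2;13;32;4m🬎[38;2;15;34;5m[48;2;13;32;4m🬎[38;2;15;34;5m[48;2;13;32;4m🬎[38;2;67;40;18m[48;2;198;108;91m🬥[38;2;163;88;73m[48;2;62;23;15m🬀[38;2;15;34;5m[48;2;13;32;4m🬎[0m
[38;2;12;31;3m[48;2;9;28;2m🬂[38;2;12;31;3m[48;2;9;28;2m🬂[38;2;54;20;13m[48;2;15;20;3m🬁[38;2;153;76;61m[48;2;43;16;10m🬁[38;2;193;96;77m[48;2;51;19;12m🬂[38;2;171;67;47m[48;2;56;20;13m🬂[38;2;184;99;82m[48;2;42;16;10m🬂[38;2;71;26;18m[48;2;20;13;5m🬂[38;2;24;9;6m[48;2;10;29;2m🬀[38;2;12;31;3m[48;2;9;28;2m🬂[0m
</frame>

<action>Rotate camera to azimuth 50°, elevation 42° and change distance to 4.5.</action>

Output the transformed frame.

<frame>
[38;2;30;49;14m[48;2;27;46;12m🬂[38;2;30;49;14m[48;2;27;46;12m🬂[38;2;30;49;14m[48;2;27;46;12m🬂[38;2;30;49;14m[48;2;27;46;12m🬂[38;2;30;49;14m[48;2;27;46;12m🬂[38;2;30;49;14m[48;2;27;46;12m🬂[38;2;30;49;14m[48;2;27;46;12m🬂[38;2;30;49;14m[48;2;27;46;12m🬂[38;2;30;49;14m[48;2;27;46;12m🬂[38;2;30;49;14m[48;2;27;46;12m🬂[0m
[38;2;24;43;10m[48;2;22;41;9m🬎[38;2;24;43;10m[48;2;160;99;87m🬝[38;2;180;108;94m[48;2;34;26;10m🬃[38;2;119;54;41m[48;2;24;9;6m🬂[38;2;29;10;7m[48;2;22;41;9m🬝[38;2;28;10;6m[48;2;22;41;9m🬎[38;2;101;45;34m[48;2;31;11;8m🬁[38;2;109;44;31m[48;2;40;23;11m🬈[38;2;24;43;10m[48;2;114;48;35m🬊[38;2;24;43;10m[48;2;22;41;9m🬎[0m
[38;2;19;38;7m[48;2;129;58;45m🬕[38;2;151;87;75m[48;2;63;23;16m▌[38;2;24;9;6m[48;2;18;37;7m🬆[38;2;21;40;8m[48;2;18;37;7m🬂[38;2;21;40;8m[48;2;18;37;7m🬂[38;2;21;40;8m[48;2;18;37;7m🬂[38;2;21;40;8m[48;2;18;37;7m🬂[38;2;19;38;7m[48;2;24;9;6m🬺[38;2;171;88;72m[48;2;64;34;17m▐[38;2;63;34;16m[48;2;131;55;40m▐[0m
[38;2;100;41;29m[48;2;60;22;14m🬊[38;2;110;45;33m[48;2;164;95;81m🬘[38;2;15;34;5m[48;2;115;45;31m🬊[38;2;15;34;5m[48;2;13;32;4m🬎[38;2;15;34;5m[48;2;13;32;4m🬎[38;2;15;34;5m[48;2;13;32;4m🬎[38;2;15;34;5m[48;2;13;32;4m🬎[38;2;15;34;5m[48;2;176;65;44m🬝[38;2;16;35;6m[48;2;159;65;46m🬀[38;2;125;49;34m[48;2;66;24;16m🬄[0m
[38;2;51;19;12m[48;2;12;25;3m🬁[38;2;80;30;21m[48;2;31;11;7m🬊[38;2;158;83;68m[48;2;72;27;18m🬂[38;2;55;29;13m[48;2;147;68;53m🬯[38;2;51;32;13m[48;2;161;74;57m🬰[38;2;12;31;3m[48;2;126;50;36m🬂[38;2;46;30;11m[48;2;151;66;50m🬰[38;2;146;58;40m[48;2;65;23;16m🬆[38;2;99;37;25m[48;2;38;14;9m🬂[38;2;28;10;7m[48;2;9;28;2m🬝[0m
</frame>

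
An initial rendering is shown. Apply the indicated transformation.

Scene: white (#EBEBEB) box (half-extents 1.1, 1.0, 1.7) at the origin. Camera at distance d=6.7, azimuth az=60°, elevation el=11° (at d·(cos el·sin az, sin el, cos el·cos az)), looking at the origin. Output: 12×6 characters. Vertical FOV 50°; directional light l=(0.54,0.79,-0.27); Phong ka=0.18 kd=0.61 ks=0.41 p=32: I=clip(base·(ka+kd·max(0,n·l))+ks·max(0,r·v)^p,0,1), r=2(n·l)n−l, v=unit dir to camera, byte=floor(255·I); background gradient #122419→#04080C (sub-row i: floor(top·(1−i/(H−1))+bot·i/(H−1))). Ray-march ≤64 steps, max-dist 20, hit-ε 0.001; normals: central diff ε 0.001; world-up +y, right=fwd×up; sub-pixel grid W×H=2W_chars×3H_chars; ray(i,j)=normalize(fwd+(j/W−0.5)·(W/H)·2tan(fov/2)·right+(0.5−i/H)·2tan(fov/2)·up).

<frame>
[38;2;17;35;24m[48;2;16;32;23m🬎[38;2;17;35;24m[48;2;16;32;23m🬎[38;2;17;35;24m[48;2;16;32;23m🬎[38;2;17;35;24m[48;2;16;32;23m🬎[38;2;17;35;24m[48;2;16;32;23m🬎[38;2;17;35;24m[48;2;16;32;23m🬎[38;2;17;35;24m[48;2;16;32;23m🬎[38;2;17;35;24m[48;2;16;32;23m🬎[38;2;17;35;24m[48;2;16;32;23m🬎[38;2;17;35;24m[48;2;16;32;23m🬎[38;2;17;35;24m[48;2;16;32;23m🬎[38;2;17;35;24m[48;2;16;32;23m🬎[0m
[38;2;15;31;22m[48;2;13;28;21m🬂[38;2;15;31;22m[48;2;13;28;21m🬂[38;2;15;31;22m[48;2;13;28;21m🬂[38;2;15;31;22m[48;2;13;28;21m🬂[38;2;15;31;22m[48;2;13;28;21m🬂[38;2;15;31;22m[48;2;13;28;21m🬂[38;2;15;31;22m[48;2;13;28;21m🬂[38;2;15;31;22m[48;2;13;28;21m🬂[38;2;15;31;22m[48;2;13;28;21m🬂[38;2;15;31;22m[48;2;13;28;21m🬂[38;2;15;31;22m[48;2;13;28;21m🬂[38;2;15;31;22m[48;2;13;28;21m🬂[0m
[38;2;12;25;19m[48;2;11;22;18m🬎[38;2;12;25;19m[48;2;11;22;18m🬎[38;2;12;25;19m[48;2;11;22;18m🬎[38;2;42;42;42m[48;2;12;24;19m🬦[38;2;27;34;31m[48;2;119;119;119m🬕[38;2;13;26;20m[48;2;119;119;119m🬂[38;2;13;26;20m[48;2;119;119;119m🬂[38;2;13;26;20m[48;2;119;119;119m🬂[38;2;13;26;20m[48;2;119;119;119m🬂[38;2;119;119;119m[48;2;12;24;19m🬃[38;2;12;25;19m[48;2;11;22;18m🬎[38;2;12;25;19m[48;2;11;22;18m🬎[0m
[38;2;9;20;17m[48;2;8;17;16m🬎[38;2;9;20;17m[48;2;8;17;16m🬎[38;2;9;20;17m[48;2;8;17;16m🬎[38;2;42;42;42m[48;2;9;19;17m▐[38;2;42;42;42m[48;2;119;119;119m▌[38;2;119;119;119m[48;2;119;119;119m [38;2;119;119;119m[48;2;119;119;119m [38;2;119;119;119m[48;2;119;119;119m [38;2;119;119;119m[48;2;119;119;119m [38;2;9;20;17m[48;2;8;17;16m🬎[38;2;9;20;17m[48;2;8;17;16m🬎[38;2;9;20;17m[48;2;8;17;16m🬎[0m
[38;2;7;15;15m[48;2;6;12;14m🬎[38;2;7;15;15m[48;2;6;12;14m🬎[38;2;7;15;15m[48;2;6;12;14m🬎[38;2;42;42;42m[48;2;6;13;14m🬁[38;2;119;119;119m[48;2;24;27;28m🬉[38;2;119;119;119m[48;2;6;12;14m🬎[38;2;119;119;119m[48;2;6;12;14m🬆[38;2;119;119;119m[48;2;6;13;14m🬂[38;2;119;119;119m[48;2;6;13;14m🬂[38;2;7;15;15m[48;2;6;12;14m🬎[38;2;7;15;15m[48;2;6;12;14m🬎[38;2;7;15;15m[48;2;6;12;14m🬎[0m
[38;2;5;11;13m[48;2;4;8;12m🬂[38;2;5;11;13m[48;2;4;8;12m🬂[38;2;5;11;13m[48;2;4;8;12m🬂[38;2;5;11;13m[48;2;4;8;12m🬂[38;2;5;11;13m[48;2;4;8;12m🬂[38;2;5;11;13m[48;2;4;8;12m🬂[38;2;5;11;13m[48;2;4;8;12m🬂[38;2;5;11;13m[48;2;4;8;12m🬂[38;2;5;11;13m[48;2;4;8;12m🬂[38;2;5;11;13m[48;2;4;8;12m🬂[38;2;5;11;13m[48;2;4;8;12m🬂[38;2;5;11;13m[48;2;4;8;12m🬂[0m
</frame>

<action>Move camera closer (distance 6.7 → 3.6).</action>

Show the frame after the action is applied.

<frame>
[38;2;17;35;24m[48;2;16;32;23m🬎[38;2;17;35;24m[48;2;119;119;119m🬎[38;2;17;35;24m[48;2;119;119;119m🬎[38;2;17;35;24m[48;2;119;119;119m🬎[38;2;17;35;24m[48;2;16;32;23m🬎[38;2;17;35;24m[48;2;16;32;23m🬎[38;2;17;35;24m[48;2;16;32;23m🬎[38;2;17;35;24m[48;2;16;32;23m🬎[38;2;17;35;24m[48;2;16;32;23m🬎[38;2;17;35;24m[48;2;16;32;23m🬎[38;2;17;35;24m[48;2;16;32;23m🬎[38;2;17;35;24m[48;2;16;32;23m🬎[0m
[38;2;15;31;22m[48;2;13;28;21m🬂[38;2;119;119;119m[48;2;119;119;119m [38;2;119;119;119m[48;2;119;119;119m [38;2;119;119;119m[48;2;119;119;119m [38;2;119;119;119m[48;2;119;119;119m [38;2;119;119;119m[48;2;119;119;119m [38;2;119;119;119m[48;2;119;119;119m [38;2;119;119;119m[48;2;119;119;119m [38;2;119;119;119m[48;2;119;119;119m [38;2;119;119;119m[48;2;119;119;119m [38;2;15;31;22m[48;2;119;119;119m🬂[38;2;15;31;22m[48;2;119;119;119m🬂[0m
[38;2;12;25;19m[48;2;11;22;18m🬎[38;2;119;119;119m[48;2;119;119;119m [38;2;119;119;119m[48;2;119;119;119m [38;2;119;119;119m[48;2;119;119;119m [38;2;119;119;119m[48;2;119;119;119m [38;2;119;119;119m[48;2;119;119;119m [38;2;119;119;119m[48;2;119;119;119m [38;2;119;119;119m[48;2;119;119;119m [38;2;119;119;119m[48;2;119;119;119m [38;2;119;119;119m[48;2;119;119;119m [38;2;119;119;119m[48;2;119;119;119m [38;2;119;119;119m[48;2;119;119;119m [0m
[38;2;9;20;17m[48;2;8;17;16m🬎[38;2;119;119;119m[48;2;25;29;29m🬨[38;2;119;119;119m[48;2;119;119;119m [38;2;119;119;119m[48;2;119;119;119m [38;2;119;119;119m[48;2;119;119;119m [38;2;119;119;119m[48;2;119;119;119m [38;2;119;119;119m[48;2;119;119;119m [38;2;119;119;119m[48;2;119;119;119m [38;2;119;119;119m[48;2;119;119;119m [38;2;119;119;119m[48;2;119;119;119m [38;2;119;119;119m[48;2;119;119;119m [38;2;119;119;119m[48;2;8;17;16m🬝[0m
[38;2;7;15;15m[48;2;6;12;14m🬎[38;2;119;119;119m[48;2;7;14;14m▐[38;2;119;119;119m[48;2;119;119;119m [38;2;119;119;119m[48;2;119;119;119m [38;2;119;119;119m[48;2;119;119;119m [38;2;119;119;119m[48;2;119;119;119m [38;2;119;119;119m[48;2;119;119;119m [38;2;119;119;119m[48;2;119;119;119m [38;2;119;119;119m[48;2;119;119;119m [38;2;119;119;119m[48;2;119;119;119m [38;2;119;119;119m[48;2;119;119;119m [38;2;119;119;119m[48;2;7;14;14m▌[0m
[38;2;5;11;13m[48;2;4;8;12m🬂[38;2;119;119;119m[48;2;4;9;12m▐[38;2;119;119;119m[48;2;119;119;119m [38;2;119;119;119m[48;2;119;119;119m [38;2;119;119;119m[48;2;119;119;119m [38;2;119;119;119m[48;2;119;119;119m [38;2;119;119;119m[48;2;119;119;119m [38;2;119;119;119m[48;2;119;119;119m [38;2;119;119;119m[48;2;4;8;12m🬎[38;2;119;119;119m[48;2;4;8;12m🬂[38;2;119;119;119m[48;2;4;9;12m🬀[38;2;5;11;13m[48;2;4;8;12m🬂[0m
</frame>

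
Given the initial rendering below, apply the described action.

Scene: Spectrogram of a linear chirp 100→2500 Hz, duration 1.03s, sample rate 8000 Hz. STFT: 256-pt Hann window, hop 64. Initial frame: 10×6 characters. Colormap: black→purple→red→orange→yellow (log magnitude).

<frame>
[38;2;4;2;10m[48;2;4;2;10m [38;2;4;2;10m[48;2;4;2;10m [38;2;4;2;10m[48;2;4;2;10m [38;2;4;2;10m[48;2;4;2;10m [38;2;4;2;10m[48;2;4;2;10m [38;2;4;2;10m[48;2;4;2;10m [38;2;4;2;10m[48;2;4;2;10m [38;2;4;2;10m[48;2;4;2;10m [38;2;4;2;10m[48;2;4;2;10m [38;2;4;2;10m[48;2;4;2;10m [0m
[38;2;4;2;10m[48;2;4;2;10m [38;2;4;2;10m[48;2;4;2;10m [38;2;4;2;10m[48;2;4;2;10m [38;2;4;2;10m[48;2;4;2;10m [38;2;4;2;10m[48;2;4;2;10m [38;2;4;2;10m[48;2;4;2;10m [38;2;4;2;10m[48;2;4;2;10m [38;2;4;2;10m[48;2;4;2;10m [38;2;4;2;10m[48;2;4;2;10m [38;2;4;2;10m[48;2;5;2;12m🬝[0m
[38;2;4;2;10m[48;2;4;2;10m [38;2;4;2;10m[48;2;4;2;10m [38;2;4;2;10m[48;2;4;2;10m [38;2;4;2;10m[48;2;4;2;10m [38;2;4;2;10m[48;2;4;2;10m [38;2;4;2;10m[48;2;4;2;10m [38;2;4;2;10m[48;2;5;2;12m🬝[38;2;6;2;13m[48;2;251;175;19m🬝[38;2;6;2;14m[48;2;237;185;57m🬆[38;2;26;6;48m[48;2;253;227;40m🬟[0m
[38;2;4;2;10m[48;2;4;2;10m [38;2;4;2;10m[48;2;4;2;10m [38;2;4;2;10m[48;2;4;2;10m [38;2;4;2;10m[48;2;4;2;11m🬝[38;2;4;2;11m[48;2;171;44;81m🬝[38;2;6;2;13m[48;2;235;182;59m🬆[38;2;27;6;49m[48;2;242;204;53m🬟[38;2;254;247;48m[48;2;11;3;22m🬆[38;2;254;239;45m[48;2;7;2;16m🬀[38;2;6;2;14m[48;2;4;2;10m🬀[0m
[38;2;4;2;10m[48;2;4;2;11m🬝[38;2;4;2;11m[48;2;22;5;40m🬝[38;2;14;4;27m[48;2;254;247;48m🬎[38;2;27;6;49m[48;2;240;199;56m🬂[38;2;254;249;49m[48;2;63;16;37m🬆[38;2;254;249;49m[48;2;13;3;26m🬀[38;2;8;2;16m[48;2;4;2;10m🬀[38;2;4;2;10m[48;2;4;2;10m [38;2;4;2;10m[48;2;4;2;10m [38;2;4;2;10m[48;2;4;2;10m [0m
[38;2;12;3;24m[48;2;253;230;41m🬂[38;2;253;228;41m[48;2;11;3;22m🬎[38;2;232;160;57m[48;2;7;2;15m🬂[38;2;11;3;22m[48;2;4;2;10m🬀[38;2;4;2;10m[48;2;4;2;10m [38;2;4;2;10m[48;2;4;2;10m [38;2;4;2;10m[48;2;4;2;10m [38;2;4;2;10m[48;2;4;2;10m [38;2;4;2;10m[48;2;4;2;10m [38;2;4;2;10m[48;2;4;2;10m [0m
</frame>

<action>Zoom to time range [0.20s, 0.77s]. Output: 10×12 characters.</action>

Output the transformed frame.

<frame>
[38;2;4;2;10m[48;2;4;2;10m [38;2;4;2;10m[48;2;4;2;10m [38;2;4;2;10m[48;2;4;2;10m [38;2;4;2;10m[48;2;4;2;10m [38;2;4;2;10m[48;2;4;2;10m [38;2;4;2;10m[48;2;4;2;10m [38;2;4;2;10m[48;2;4;2;10m [38;2;4;2;10m[48;2;4;2;10m [38;2;4;2;10m[48;2;4;2;10m [38;2;4;2;10m[48;2;4;2;10m [0m
[38;2;4;2;10m[48;2;4;2;10m [38;2;4;2;10m[48;2;4;2;10m [38;2;4;2;10m[48;2;4;2;10m [38;2;4;2;10m[48;2;4;2;10m [38;2;4;2;10m[48;2;4;2;10m [38;2;4;2;10m[48;2;4;2;10m [38;2;4;2;10m[48;2;4;2;10m [38;2;4;2;10m[48;2;4;2;10m [38;2;4;2;10m[48;2;4;2;10m [38;2;4;2;10m[48;2;4;2;10m [0m
[38;2;4;2;10m[48;2;4;2;10m [38;2;4;2;10m[48;2;4;2;10m [38;2;4;2;10m[48;2;4;2;10m [38;2;4;2;10m[48;2;4;2;10m [38;2;4;2;10m[48;2;4;2;10m [38;2;4;2;10m[48;2;4;2;10m [38;2;4;2;10m[48;2;4;2;10m [38;2;4;2;10m[48;2;4;2;10m [38;2;4;2;10m[48;2;4;2;10m [38;2;4;2;10m[48;2;4;2;10m [0m
[38;2;4;2;10m[48;2;4;2;10m [38;2;4;2;10m[48;2;4;2;10m [38;2;4;2;10m[48;2;4;2;10m [38;2;4;2;10m[48;2;4;2;10m [38;2;4;2;10m[48;2;4;2;10m [38;2;4;2;10m[48;2;4;2;10m [38;2;4;2;10m[48;2;4;2;10m [38;2;4;2;10m[48;2;4;2;10m [38;2;4;2;10m[48;2;4;2;10m [38;2;4;2;10m[48;2;4;2;10m [0m
[38;2;4;2;10m[48;2;4;2;10m [38;2;4;2;10m[48;2;4;2;10m [38;2;4;2;10m[48;2;4;2;10m [38;2;4;2;10m[48;2;4;2;10m [38;2;4;2;10m[48;2;4;2;10m [38;2;4;2;10m[48;2;4;2;10m [38;2;4;2;10m[48;2;4;2;10m [38;2;4;2;10m[48;2;4;2;10m [38;2;4;2;10m[48;2;4;2;10m [38;2;4;2;10m[48;2;4;2;10m [0m
[38;2;4;2;10m[48;2;4;2;10m [38;2;4;2;10m[48;2;4;2;10m [38;2;4;2;10m[48;2;4;2;10m [38;2;4;2;10m[48;2;4;2;10m [38;2;4;2;10m[48;2;4;2;10m [38;2;4;2;10m[48;2;4;2;10m [38;2;4;2;10m[48;2;4;2;10m [38;2;4;2;10m[48;2;4;2;10m [38;2;4;2;10m[48;2;5;2;12m🬝[38;2;4;2;10m[48;2;11;3;22m🬝[0m
[38;2;4;2;10m[48;2;4;2;10m [38;2;4;2;10m[48;2;4;2;10m [38;2;4;2;10m[48;2;4;2;10m [38;2;4;2;10m[48;2;4;2;10m [38;2;4;2;10m[48;2;4;2;10m [38;2;4;2;10m[48;2;4;2;11m🬝[38;2;4;2;10m[48;2;5;2;11m🬎[38;2;6;2;14m[48;2;29;7;52m🬝[38;2;36;9;33m[48;2;231;160;57m🬎[38;2;83;21;55m[48;2;253;231;42m🬂[0m
[38;2;4;2;10m[48;2;4;2;10m [38;2;4;2;10m[48;2;4;2;10m [38;2;4;2;10m[48;2;4;2;10m [38;2;4;2;10m[48;2;5;2;11m🬝[38;2;5;2;12m[48;2;16;4;31m🬝[38;2;18;5;32m[48;2;254;239;45m🬝[38;2;42;10;49m[48;2;253;235;43m🬆[38;2;250;218;41m[48;2;43;10;76m🬝[38;2;238;187;55m[48;2;15;4;29m🬆[38;2;193;50;80m[48;2;8;2;17m🬀[0m
[38;2;4;2;10m[48;2;4;2;11m🬎[38;2;4;2;11m[48;2;11;3;21m🬝[38;2;10;3;20m[48;2;247;146;13m🬝[38;2;15;4;30m[48;2;241;194;51m🬆[38;2;107;27;73m[48;2;248;213;46m🬟[38;2;244;208;50m[48;2;14;4;27m🬎[38;2;251;174;19m[48;2;16;4;31m🬀[38;2;14;4;27m[48;2;4;2;11m🬀[38;2;5;2;12m[48;2;4;2;10m🬀[38;2;4;2;10m[48;2;4;2;10m [0m
[38;2;27;6;37m[48;2;245;185;38m🬎[38;2;66;16;60m[48;2;253;225;39m🬂[38;2;253;231;42m[48;2;28;6;50m🬎[38;2;227;151;62m[48;2;15;4;29m🬂[38;2;24;6;44m[48;2;5;2;12m🬀[38;2;5;2;12m[48;2;4;2;10m🬀[38;2;4;2;10m[48;2;4;2;10m [38;2;4;2;10m[48;2;4;2;10m [38;2;4;2;10m[48;2;4;2;10m [38;2;4;2;10m[48;2;4;2;10m [0m
[38;2;254;249;49m[48;2;48;12;38m🬂[38;2;210;72;65m[48;2;8;2;17m🬀[38;2;7;2;16m[48;2;4;2;10m🬀[38;2;4;2;11m[48;2;4;2;10m🬀[38;2;4;2;10m[48;2;4;2;10m [38;2;4;2;10m[48;2;4;2;10m [38;2;4;2;10m[48;2;4;2;10m [38;2;4;2;10m[48;2;4;2;10m [38;2;4;2;10m[48;2;4;2;10m [38;2;4;2;10m[48;2;4;2;10m [0m
[38;2;4;2;11m[48;2;4;2;10m🬂[38;2;4;2;10m[48;2;4;2;10m [38;2;4;2;10m[48;2;4;2;10m [38;2;4;2;10m[48;2;4;2;10m [38;2;4;2;10m[48;2;4;2;10m [38;2;4;2;10m[48;2;4;2;10m [38;2;4;2;10m[48;2;4;2;10m [38;2;4;2;10m[48;2;4;2;10m [38;2;4;2;10m[48;2;4;2;10m [38;2;4;2;10m[48;2;4;2;10m [0m
</frame>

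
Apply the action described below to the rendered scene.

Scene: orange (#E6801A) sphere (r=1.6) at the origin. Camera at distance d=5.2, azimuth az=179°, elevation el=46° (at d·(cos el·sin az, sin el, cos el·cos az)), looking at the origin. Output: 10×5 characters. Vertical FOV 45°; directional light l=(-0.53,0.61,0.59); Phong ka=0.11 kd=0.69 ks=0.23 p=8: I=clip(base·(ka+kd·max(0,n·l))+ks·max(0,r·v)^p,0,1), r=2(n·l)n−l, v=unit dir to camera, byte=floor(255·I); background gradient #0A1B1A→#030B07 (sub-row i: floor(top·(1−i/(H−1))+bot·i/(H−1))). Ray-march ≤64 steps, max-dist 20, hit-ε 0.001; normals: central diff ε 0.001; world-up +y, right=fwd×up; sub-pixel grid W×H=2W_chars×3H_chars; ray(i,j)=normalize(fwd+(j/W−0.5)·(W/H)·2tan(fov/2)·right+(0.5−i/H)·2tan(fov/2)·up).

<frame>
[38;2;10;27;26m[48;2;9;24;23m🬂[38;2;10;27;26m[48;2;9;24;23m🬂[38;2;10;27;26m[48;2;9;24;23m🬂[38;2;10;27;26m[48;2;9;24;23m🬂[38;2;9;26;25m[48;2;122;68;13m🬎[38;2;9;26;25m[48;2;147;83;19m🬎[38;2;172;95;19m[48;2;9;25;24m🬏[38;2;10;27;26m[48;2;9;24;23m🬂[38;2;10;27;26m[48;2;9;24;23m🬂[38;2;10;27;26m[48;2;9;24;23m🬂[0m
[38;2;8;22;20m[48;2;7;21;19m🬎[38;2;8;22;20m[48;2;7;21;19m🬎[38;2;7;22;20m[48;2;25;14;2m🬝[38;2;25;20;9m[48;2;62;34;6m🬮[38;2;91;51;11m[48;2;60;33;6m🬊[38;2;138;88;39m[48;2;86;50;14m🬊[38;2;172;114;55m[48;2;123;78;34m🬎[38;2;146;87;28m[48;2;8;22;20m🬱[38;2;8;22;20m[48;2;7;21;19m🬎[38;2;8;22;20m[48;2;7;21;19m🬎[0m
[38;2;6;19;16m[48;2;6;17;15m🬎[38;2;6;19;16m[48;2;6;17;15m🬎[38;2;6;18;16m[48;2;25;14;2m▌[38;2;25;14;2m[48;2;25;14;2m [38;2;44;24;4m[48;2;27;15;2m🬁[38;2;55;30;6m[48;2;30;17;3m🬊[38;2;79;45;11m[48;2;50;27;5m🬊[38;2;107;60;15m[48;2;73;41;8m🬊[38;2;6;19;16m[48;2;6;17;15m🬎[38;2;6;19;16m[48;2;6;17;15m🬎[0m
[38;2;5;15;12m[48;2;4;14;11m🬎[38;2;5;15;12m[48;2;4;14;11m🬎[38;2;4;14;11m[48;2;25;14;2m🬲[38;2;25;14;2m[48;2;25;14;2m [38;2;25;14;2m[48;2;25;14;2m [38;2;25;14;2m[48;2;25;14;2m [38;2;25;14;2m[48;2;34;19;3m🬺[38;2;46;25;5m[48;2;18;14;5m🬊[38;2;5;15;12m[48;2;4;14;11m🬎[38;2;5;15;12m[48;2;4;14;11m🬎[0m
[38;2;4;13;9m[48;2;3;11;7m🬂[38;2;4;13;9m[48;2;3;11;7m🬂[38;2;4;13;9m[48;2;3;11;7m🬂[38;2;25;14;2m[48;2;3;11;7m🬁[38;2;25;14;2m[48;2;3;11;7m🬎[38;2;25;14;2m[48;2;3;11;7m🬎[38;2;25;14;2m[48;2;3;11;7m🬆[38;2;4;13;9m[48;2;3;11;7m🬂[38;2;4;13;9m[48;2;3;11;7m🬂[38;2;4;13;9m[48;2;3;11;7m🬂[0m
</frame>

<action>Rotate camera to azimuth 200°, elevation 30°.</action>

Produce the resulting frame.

<frame>
[38;2;10;27;26m[48;2;9;24;23m🬂[38;2;10;27;26m[48;2;9;24;23m🬂[38;2;10;27;26m[48;2;9;24;23m🬂[38;2;10;27;26m[48;2;9;24;23m🬂[38;2;9;26;25m[48;2;94;52;10m🬎[38;2;9;26;25m[48;2;125;70;14m🬎[38;2;159;88;18m[48;2;9;25;24m🬏[38;2;10;27;26m[48;2;9;24;23m🬂[38;2;10;27;26m[48;2;9;24;23m🬂[38;2;10;27;26m[48;2;9;24;23m🬂[0m
[38;2;8;22;20m[48;2;7;21;19m🬎[38;2;8;22;20m[48;2;7;21;19m🬎[38;2;7;22;20m[48;2;25;14;2m🬝[38;2;20;16;6m[48;2;40;22;4m🬲[38;2;67;37;7m[48;2;40;22;4m🬊[38;2;106;63;21m[48;2;69;39;8m🬊[38;2;160;105;49m[48;2;121;78;35m🬨[38;2;8;22;20m[48;2;163;102;41m🬊[38;2;8;22;20m[48;2;7;21;19m🬎[38;2;8;22;20m[48;2;7;21;19m🬎[0m
[38;2;6;19;16m[48;2;6;17;15m🬎[38;2;6;19;16m[48;2;6;17;15m🬎[38;2;6;18;16m[48;2;25;14;2m▌[38;2;25;14;2m[48;2;25;14;2m [38;2;25;14;2m[48;2;29;16;3m🬺[38;2;48;26;4m[48;2;27;15;2m🬊[38;2;83;48;14m[48;2;52;29;5m🬊[38;2;127;77;26m[48;2;88;50;12m🬊[38;2;6;19;16m[48;2;6;17;15m🬎[38;2;6;19;16m[48;2;6;17;15m🬎[0m
[38;2;5;15;12m[48;2;4;14;11m🬎[38;2;5;15;12m[48;2;4;14;11m🬎[38;2;4;14;11m[48;2;25;14;2m🬲[38;2;25;14;2m[48;2;25;14;2m [38;2;25;14;2m[48;2;25;14;2m [38;2;25;14;2m[48;2;25;14;2m [38;2;43;24;4m[48;2;26;14;2m🬁[38;2;61;34;6m[48;2;17;15;7m🬎[38;2;5;15;12m[48;2;4;14;11m🬎[38;2;5;15;12m[48;2;4;14;11m🬎[0m
[38;2;4;13;9m[48;2;3;11;7m🬂[38;2;4;13;9m[48;2;3;11;7m🬂[38;2;4;13;9m[48;2;3;11;7m🬂[38;2;25;14;2m[48;2;3;11;7m🬁[38;2;25;14;2m[48;2;3;11;7m🬎[38;2;25;14;2m[48;2;3;11;7m🬎[38;2;25;14;2m[48;2;3;11;7m🬆[38;2;4;13;9m[48;2;3;11;7m🬂[38;2;4;13;9m[48;2;3;11;7m🬂[38;2;4;13;9m[48;2;3;11;7m🬂[0m
</frame>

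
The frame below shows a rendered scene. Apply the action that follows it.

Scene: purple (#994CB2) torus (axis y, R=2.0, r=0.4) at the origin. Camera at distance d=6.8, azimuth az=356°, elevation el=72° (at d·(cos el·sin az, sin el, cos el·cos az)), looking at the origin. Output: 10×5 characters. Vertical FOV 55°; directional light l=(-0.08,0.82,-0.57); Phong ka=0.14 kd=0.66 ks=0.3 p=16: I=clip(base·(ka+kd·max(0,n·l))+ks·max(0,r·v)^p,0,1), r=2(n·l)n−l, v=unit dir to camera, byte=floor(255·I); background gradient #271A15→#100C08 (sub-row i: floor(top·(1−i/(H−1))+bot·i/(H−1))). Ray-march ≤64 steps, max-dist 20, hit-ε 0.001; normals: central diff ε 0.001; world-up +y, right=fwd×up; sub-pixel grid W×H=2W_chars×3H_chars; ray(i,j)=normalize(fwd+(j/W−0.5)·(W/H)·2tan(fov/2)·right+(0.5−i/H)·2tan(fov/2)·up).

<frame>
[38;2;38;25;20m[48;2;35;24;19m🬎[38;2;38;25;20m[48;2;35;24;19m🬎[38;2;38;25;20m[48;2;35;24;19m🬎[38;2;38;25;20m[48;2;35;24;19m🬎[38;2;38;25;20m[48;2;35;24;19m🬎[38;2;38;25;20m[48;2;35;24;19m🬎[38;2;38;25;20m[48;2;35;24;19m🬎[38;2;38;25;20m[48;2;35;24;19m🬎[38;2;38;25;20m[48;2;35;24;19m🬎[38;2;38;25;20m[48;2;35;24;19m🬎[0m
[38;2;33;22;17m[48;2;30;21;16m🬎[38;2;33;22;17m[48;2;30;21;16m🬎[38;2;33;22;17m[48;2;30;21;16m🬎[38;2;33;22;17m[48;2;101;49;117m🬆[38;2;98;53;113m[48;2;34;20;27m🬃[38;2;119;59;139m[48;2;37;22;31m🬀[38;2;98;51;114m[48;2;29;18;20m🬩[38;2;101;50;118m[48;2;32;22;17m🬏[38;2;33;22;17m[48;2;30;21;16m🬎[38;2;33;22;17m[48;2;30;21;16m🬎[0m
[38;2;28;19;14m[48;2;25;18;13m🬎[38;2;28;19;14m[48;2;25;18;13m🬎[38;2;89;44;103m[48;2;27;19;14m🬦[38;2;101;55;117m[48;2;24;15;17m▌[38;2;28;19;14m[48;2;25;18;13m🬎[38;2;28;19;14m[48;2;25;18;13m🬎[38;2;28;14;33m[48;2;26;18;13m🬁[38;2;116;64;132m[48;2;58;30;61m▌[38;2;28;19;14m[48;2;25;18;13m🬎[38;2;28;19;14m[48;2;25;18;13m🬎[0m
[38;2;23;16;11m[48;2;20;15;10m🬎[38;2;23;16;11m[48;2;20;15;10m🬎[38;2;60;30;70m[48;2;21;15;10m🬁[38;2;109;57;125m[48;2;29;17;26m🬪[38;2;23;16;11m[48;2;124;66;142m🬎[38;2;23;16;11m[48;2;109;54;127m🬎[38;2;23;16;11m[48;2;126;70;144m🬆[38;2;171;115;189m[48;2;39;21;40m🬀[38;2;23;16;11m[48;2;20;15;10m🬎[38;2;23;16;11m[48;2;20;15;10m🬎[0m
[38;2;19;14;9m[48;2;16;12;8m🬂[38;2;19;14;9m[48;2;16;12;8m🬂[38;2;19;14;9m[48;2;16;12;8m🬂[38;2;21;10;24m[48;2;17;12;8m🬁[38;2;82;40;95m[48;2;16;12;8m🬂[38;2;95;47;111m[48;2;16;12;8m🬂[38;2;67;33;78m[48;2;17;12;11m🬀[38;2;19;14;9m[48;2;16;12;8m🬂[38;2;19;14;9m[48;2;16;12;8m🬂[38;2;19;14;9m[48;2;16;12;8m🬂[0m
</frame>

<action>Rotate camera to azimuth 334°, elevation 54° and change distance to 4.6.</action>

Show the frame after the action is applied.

<frame>
[38;2;38;25;20m[48;2;35;24;19m🬎[38;2;38;25;20m[48;2;35;24;19m🬎[38;2;38;25;20m[48;2;35;24;19m🬎[38;2;38;25;20m[48;2;35;24;19m🬎[38;2;38;25;20m[48;2;35;24;19m🬎[38;2;38;25;20m[48;2;35;24;19m🬎[38;2;38;25;20m[48;2;35;24;19m🬎[38;2;38;25;20m[48;2;35;24;19m🬎[38;2;38;25;20m[48;2;35;24;19m🬎[38;2;38;25;20m[48;2;35;24;19m🬎[0m
[38;2;33;22;17m[48;2;30;21;16m🬎[38;2;33;22;17m[48;2;30;21;16m🬎[38;2;33;22;17m[48;2;101;50;118m🬆[38;2;101;52;117m[48;2;28;15;28m🬅[38;2;103;61;117m[48;2;25;15;20m🬂[38;2;85;46;98m[48;2;25;15;20m🬂[38;2;116;65;132m[48;2;37;20;39m🬂[38;2;44;25;36m[48;2;138;89;154m🬒[38;2;98;49;114m[48;2;32;22;17m🬏[38;2;33;22;17m[48;2;30;21;16m🬎[0m
[38;2;28;19;14m[48;2;25;18;13m🬎[38;2;27;19;14m[48;2;138;84;155m▌[38;2;86;46;98m[48;2;26;14;25m▌[38;2;21;10;24m[48;2;26;18;13m🬀[38;2;28;19;14m[48;2;25;18;13m🬎[38;2;28;19;14m[48;2;25;18;13m🬎[38;2;28;19;14m[48;2;25;18;13m🬎[38;2;75;37;87m[48;2;24;16;16m🬉[38;2;143;88;161m[48;2;92;45;107m▌[38;2;28;19;14m[48;2;25;18;13m🬎[0m
[38;2;23;16;11m[48;2;20;15;10m🬎[38;2;127;76;143m[48;2;41;23;38m▐[38;2;68;35;76m[48;2;144;93;161m🬨[38;2;53;26;62m[48;2;22;16;11m🬏[38;2;23;16;11m[48;2;20;15;10m🬎[38;2;23;16;11m[48;2;20;15;10m🬎[38;2;23;16;11m[48;2;20;15;10m🬎[38;2;23;16;11m[48;2;110;55;128m🬆[38;2;126;69;145m[48;2;89;44;104m▌[38;2;29;14;34m[48;2;21;15;10m🬀[0m
[38;2;19;14;9m[48;2;16;12;8m🬂[38;2;73;36;85m[48;2;17;12;8m🬁[38;2;137;86;153m[48;2;61;31;68m🬂[38;2;145;92;162m[48;2;94;46;109m🬋[38;2;19;14;9m[48;2;110;57;128m🬂[38;2;19;14;9m[48;2;112;57;130m🬂[38;2;19;14;9m[48;2;111;57;128m🬀[38;2;114;58;132m[48;2;63;30;73m🬆[38;2;67;33;78m[48;2;22;14;17m🬄[38;2;19;14;9m[48;2;16;12;8m🬂[0m
</frame>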